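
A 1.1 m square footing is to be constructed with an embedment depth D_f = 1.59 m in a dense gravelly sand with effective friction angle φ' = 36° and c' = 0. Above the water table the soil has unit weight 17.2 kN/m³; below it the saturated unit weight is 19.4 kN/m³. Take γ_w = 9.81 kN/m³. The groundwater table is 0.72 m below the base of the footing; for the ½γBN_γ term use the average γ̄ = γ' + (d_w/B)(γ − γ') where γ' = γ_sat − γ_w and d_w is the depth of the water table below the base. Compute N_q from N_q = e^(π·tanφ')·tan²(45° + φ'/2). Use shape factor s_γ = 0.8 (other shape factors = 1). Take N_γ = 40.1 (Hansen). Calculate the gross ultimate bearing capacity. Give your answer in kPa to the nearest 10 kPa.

q_ult ≈ 1290 kPa

tan36° = 0.7265, so N_q = e^(π×0.7265)·tan²(63°) = 9.801 × 3.852 = 37.75.
Effective surcharge at the founding depth q = γ·D_f = 17.2 × 1.59 = 27.348 kPa.
With d_w = 0.72 m < B, γ̄ = 9.59 + (0.72/1.1) × (17.2 − 9.59) = 14.571 kN/m³.
q_ult = q·N_q + 0.5·γ·B·N_γ·s_γ
     = 27.348 × 37.752 + 0.5 × 14.571 × 1.1 × 40.1 × 0.8
     = 1032.5 + 257.09 = 1289.5 kPa.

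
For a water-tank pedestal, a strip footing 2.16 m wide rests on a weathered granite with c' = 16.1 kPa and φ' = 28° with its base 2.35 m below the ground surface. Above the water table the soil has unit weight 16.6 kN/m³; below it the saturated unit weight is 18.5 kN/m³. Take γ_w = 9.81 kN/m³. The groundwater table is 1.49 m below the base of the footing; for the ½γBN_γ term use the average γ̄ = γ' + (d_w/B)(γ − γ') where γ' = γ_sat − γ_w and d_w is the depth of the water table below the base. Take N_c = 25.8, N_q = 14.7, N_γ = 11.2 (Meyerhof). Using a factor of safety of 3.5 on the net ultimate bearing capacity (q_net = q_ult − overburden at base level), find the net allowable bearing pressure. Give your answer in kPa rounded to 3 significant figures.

Overburden at base level: q = 16.6 × 2.35 = 39.01 kPa.
The water table is 1.49 m below the base (< B = 2.16 m), so the ½γBN_γ term uses γ̄ = γ' + (d_w/B)(γ − γ') = 8.69 + (1.49/2.16)(16.6 − 8.69) = 14.146 kN/m³.
Cohesion term c·N_c = 16.1 × 25.8 = 415.38 kPa; surcharge term q·N_q = 39.01 × 14.7 = 573.45 kPa; self-weight term 0.5·γ·B·N_γ = 0.5 × 14.146 × 2.16 × 11.2 = 171.12 kPa.
q_ult = 415.38 + 573.45 + 171.12 = 1159.9 kPa.
q_net = 1159.9 − 39.01 = 1120.9 kPa.
q_all(net) = 1120.9 / 3.5 = 320.27 kPa.

q_all(net) ≈ 320 kPa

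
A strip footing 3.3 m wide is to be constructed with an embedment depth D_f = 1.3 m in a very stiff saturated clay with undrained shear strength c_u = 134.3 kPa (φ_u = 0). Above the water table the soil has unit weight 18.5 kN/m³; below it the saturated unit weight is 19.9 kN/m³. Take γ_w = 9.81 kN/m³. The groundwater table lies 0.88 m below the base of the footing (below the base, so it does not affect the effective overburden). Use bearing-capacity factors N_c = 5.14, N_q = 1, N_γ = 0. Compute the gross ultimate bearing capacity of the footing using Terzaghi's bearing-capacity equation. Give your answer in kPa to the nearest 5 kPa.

Effective surcharge at the founding depth q = γ·D_f = 18.5 × 1.3 = 24.05 kPa.
q_ult = c·N_c + q·N_q
     = 134.3 × 5.14 + 24.05 × 1
     = 690.3 + 24.05 = 714.35 kPa.

q_ult ≈ 715 kPa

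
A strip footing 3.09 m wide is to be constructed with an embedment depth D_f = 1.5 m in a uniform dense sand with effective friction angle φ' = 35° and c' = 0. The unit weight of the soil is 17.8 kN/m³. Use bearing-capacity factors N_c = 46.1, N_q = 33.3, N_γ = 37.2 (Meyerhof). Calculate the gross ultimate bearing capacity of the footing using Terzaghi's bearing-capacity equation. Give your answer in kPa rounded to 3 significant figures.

q_ult ≈ 1910 kPa

Effective surcharge at the founding depth q = γ·D_f = 17.8 × 1.5 = 26.7 kPa.
q_ult = q·N_q + 0.5·γ·B·N_γ
     = 26.7 × 33.3 + 0.5 × 17.8 × 3.09 × 37.2
     = 889.11 + 1023 = 1912.1 kPa.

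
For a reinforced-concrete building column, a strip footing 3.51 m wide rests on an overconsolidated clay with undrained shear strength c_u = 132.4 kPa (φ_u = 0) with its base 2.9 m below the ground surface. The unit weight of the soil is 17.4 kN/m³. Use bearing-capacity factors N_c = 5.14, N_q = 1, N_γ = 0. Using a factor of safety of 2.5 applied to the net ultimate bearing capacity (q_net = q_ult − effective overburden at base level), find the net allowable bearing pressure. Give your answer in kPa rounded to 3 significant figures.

q_all(net) ≈ 272 kPa

q = γ·D_f = 17.4 × 2.9 = 50.46 kPa.
c·N_c = 132.4 × 5.14 = 680.54 kPa
q·N_q = 50.46 × 1 = 50.46 kPa
q_ult = 680.54 + 50.46 = 731 kPa.
Net ultimate: q_net = 731 − 50.46 = 680.54 kPa.
q_all(net) = 680.54 / 2.5 = 272.21 kPa.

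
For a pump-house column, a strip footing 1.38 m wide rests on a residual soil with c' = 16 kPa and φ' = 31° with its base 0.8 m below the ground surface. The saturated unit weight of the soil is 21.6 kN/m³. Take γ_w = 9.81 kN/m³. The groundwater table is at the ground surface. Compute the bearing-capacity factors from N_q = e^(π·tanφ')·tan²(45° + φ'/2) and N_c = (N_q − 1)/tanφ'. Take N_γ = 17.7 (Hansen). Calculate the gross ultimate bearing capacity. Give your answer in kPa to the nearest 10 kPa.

tan31° = 0.6009, so N_q = e^(π×0.6009)·tan²(60.5°) = 6.604 × 3.124 = 20.63.
N_c = (20.63 − 1)/tan31° = 32.67.
Water table at ground surface, so effective unit weight γ' = 21.6 − 9.81 = 11.79 kN/m³ is used throughout; overburden q = 11.79 × 0.8 = 9.432 kPa; the same γ' applies in the ½γBN_γ term.
Cohesion term c·N_c = 16 × 32.671 = 522.74 kPa; surcharge term q·N_q = 9.432 × 20.631 = 194.59 kPa; self-weight term 0.5·γ·B·N_γ = 0.5 × 11.79 × 1.38 × 17.7 = 143.99 kPa.
q_ult = 522.74 + 194.59 + 143.99 = 861.32 kPa.

q_ult ≈ 860 kPa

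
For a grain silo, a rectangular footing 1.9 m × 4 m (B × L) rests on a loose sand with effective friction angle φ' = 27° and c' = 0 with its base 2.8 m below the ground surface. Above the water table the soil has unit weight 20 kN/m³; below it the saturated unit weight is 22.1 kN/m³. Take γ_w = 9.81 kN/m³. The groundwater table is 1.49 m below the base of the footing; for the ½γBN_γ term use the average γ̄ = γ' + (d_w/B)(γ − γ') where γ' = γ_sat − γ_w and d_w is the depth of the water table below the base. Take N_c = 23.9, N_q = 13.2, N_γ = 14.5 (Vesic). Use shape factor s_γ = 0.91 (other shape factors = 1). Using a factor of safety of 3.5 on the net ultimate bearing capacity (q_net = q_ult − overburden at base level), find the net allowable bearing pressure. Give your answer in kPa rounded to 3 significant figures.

q_all(net) ≈ 261 kPa

q = γ·D_f = 20 × 2.8 = 56 kPa.
γ' = 12.29 kN/m³; averaging over the depth B below the base, γ̄ = γ' + (d_w/B)(γ − γ') = 18.336 kN/m³.
q·N_q = 56 × 13.2 = 739.2 kPa
0.5·γ·B·N_γ·s_γ = 0.5 × 18.336 × 1.9 × 14.5 × 0.91 = 229.85 kPa
q_ult = 739.2 + 229.85 = 969.05 kPa.
q_net = 969.05 − 56 = 913.05 kPa.
q_all(net) = 913.05 / 3.5 = 260.87 kPa.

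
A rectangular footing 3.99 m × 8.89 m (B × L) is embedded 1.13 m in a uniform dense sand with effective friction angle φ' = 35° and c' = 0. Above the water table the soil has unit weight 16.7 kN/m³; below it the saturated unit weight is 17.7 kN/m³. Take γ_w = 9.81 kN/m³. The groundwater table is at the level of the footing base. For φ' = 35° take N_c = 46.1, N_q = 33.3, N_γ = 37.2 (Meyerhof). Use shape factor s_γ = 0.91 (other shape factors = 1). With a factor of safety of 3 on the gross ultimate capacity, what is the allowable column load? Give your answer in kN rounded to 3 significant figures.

q = γ·D_f = 16.7 × 1.13 = 18.871 kPa.
For the ½γBN_γ term take γ' = 17.7 − 9.81 = 7.89 kN/m³ (soil below base is submerged).
q·N_q = 18.871 × 33.3 = 628.4 kPa
0.5·γ·B·N_γ·s_γ = 0.5 × 7.89 × 3.99 × 37.2 × 0.91 = 532.85 kPa
q_ult = 628.4 + 532.85 = 1161.3 kPa.
Gross allowable pressure q_all = 1161.3 / 3 = 387.08 kPa.
Footing area = 35.4711 m², so allowable column load = 387.08 × 35.4711 = 13730 kN.

P_all ≈ 13700 kN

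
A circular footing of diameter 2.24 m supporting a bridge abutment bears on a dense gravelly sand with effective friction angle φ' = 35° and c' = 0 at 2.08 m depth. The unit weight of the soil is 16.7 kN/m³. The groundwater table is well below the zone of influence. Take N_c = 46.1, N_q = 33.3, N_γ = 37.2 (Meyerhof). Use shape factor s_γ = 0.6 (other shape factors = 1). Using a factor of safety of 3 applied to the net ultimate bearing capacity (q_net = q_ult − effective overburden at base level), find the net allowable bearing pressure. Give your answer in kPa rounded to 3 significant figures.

Overburden at base level: q = 16.7 × 2.08 = 34.736 kPa.
Surcharge term q·N_q = 34.736 × 33.3 = 1156.7 kPa; self-weight term 0.5·γ·B·N_γ·s_γ = 0.5 × 16.7 × 2.24 × 37.2 × 0.6 = 417.47 kPa.
q_ult = 1156.7 + 417.47 = 1574.2 kPa.
Net ultimate: q_net = 1574.2 − 34.736 = 1539.4 kPa.
q_all(net) = 1539.4 / 3 = 513.15 kPa.

q_all(net) ≈ 513 kPa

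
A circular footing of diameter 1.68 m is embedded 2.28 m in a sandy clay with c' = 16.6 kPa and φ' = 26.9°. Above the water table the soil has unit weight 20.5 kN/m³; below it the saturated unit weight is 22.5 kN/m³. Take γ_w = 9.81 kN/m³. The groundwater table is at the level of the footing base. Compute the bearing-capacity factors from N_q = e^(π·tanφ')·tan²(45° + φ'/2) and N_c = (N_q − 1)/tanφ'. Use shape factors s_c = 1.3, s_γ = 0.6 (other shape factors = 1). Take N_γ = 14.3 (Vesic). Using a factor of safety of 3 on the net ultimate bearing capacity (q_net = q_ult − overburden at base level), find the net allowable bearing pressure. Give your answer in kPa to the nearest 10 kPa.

N_q = e^(π·tan26.9°)·tan²(58.45°) = 13.06; N_c = (N_q − 1)/tanφ' = 23.77.
q = γ·D_f = 20.5 × 2.28 = 46.74 kPa.
For the ½γBN_γ term take γ' = 22.5 − 9.81 = 12.69 kN/m³ (soil below base is submerged).
c·N_c·s_c = 16.6 × 23.766 × 1.3 = 512.87 kPa
q·N_q = 46.74 × 13.057 = 610.29 kPa
0.5·γ·B·N_γ·s_γ = 0.5 × 12.69 × 1.68 × 14.3 × 0.6 = 91.459 kPa
q_ult = 512.87 + 610.29 + 91.459 = 1214.6 kPa.
q_net = 1214.6 − 46.74 = 1167.9 kPa.
q_all(net) = 1167.9 / 3 = 389.29 kPa.

q_all(net) ≈ 390 kPa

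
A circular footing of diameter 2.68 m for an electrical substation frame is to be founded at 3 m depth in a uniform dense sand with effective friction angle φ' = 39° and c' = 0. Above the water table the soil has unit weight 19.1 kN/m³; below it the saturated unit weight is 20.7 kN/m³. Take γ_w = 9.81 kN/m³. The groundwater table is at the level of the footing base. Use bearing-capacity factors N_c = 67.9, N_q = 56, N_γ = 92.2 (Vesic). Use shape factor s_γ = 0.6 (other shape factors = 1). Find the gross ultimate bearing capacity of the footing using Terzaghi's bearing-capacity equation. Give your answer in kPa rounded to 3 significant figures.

q_ult ≈ 4020 kPa

Effective surcharge at the founding depth q = γ·D_f = 19.1 × 3 = 57.3 kPa.
The water table coincides with the base, so in the self-weight term γ → γ' = 10.89 kN/m³.
q_ult = q·N_q + 0.5·γ·B·N_γ·s_γ
     = 57.3 × 56 + 0.5 × 10.89 × 2.68 × 92.2 × 0.6
     = 3208.8 + 807.26 = 4016.1 kPa.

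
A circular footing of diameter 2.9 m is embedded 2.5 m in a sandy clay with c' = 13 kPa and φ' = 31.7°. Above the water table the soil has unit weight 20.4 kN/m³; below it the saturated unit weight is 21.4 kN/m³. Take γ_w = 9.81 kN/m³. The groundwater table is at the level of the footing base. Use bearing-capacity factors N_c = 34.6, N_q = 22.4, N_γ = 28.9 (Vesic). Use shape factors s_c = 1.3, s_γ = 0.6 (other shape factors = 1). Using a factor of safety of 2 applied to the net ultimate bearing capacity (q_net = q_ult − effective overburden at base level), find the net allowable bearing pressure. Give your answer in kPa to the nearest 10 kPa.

Overburden at base level: q = 20.4 × 2.5 = 51 kPa.
Below the base the soil is submerged, so the ½γBN_γ term uses γ' = 21.4 − 9.81 = 11.59 kN/m³.
Cohesion term c·N_c·s_c = 13 × 34.6 × 1.3 = 584.74 kPa; surcharge term q·N_q = 51 × 22.4 = 1142.4 kPa; self-weight term 0.5·γ·B·N_γ·s_γ = 0.5 × 11.59 × 2.9 × 28.9 × 0.6 = 291.41 kPa.
q_ult = 584.74 + 1142.4 + 291.41 = 2018.5 kPa.
Net ultimate: q_net = 2018.5 − 51 = 1967.5 kPa.
q_all(net) = 1967.5 / 2 = 983.77 kPa.

q_all(net) ≈ 980 kPa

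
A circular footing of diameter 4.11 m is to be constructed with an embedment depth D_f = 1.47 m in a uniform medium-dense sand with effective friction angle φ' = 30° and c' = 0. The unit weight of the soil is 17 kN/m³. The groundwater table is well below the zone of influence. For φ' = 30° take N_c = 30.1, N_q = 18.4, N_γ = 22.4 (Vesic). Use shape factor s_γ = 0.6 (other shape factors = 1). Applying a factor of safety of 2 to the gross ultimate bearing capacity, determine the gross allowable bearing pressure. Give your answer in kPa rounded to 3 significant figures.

q = γ·D_f = 17 × 1.47 = 24.99 kPa.
q·N_q = 24.99 × 18.4 = 459.82 kPa
0.5·γ·B·N_γ·s_γ = 0.5 × 17 × 4.11 × 22.4 × 0.6 = 469.53 kPa
q_ult = 459.82 + 469.53 = 929.34 kPa.
q_all = q_ult / FS = 929.34 / 2 = 464.67 kPa.

q_all ≈ 465 kPa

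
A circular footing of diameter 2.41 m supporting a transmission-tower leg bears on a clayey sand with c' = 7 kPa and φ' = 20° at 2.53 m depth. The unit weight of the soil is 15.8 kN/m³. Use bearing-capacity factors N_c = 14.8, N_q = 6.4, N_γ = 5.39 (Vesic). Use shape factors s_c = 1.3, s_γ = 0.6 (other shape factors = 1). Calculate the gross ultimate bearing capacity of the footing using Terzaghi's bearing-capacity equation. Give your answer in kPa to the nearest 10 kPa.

q_ult ≈ 450 kPa

Effective surcharge at the founding depth q = γ·D_f = 15.8 × 2.53 = 39.974 kPa.
q_ult = c·N_c·s_c + q·N_q + 0.5·γ·B·N_γ·s_γ
     = 7 × 14.8 × 1.3 + 39.974 × 6.4 + 0.5 × 15.8 × 2.41 × 5.39 × 0.6
     = 134.68 + 255.83 + 61.572 = 452.09 kPa.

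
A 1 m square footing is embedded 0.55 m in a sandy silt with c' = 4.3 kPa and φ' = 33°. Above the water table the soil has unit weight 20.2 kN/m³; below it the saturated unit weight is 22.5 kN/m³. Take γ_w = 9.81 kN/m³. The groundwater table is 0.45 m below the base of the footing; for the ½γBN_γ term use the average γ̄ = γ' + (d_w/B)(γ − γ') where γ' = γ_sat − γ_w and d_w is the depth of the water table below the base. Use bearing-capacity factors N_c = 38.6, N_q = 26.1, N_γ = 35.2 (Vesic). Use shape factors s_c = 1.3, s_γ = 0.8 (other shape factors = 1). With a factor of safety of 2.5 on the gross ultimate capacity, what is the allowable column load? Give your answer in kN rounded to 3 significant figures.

P_all ≈ 293 kN

Overburden at base level: q = 20.2 × 0.55 = 11.11 kPa.
The water table is 0.45 m below the base (< B = 1 m), so the ½γBN_γ term uses γ̄ = γ' + (d_w/B)(γ − γ') = 12.69 + (0.45/1)(20.2 − 12.69) = 16.069 kN/m³.
Cohesion term c·N_c·s_c = 4.3 × 38.6 × 1.3 = 215.77 kPa; surcharge term q·N_q = 11.11 × 26.1 = 289.97 kPa; self-weight term 0.5·γ·B·N_γ·s_γ = 0.5 × 16.069 × 1 × 35.2 × 0.8 = 226.26 kPa.
q_ult = 215.77 + 289.97 + 226.26 = 732 kPa.
Gross allowable pressure q_all = 732 / 2.5 = 292.8 kPa.
Footing area = 1 m², so allowable column load = 292.8 × 1 = 292.8 kN.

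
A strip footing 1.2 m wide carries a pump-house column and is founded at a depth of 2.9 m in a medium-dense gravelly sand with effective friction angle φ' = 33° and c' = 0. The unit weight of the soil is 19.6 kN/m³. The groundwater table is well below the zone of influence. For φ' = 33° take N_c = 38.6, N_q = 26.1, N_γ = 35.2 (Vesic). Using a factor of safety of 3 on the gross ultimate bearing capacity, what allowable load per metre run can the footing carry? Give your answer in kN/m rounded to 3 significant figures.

Overburden at base level: q = 19.6 × 2.9 = 56.84 kPa.
Surcharge term q·N_q = 56.84 × 26.1 = 1483.5 kPa; self-weight term 0.5·γ·B·N_γ = 0.5 × 19.6 × 1.2 × 35.2 = 413.95 kPa.
q_ult = 1483.5 + 413.95 = 1897.5 kPa.
Gross allowable pressure q_all = 1897.5 / 3 = 632.49 kPa.
Allowable wall load = q_all × B = 632.49 × 1.2 = 758.99 kN per metre run.

≈ 759 kN/m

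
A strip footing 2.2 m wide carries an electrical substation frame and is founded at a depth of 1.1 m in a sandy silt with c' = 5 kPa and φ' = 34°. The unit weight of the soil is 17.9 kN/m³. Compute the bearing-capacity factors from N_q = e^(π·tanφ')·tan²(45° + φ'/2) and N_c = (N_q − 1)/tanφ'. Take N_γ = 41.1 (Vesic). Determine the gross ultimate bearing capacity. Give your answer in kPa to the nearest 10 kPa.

q_ult ≈ 1600 kPa

tan34° = 0.6745, so N_q = e^(π×0.6745)·tan²(62°) = 8.323 × 3.537 = 29.44.
N_c = (29.44 − 1)/tan34° = 42.16.
q = γ·D_f = 17.9 × 1.1 = 19.69 kPa.
c·N_c = 5 × 42.164 = 210.82 kPa
q·N_q = 19.69 × 29.44 = 579.67 kPa
0.5·γ·B·N_γ = 0.5 × 17.9 × 2.2 × 41.1 = 809.26 kPa
q_ult = 210.82 + 579.67 + 809.26 = 1599.7 kPa.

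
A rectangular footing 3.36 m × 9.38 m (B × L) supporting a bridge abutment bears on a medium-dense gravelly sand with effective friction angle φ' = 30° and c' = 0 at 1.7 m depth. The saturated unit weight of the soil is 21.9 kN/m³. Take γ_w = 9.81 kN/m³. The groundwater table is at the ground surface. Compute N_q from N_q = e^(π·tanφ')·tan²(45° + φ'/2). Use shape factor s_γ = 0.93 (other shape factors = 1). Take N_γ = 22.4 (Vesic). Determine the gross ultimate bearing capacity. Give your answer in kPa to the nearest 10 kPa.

q_ult ≈ 800 kPa

tan30° = 0.5774, so N_q = e^(π×0.5774)·tan²(60°) = 6.134 × 3.0 = 18.4.
γ' = 21.9 − 9.81 = 12.09 kN/m³ (submerged throughout). q = 12.09 × 1.7 = 20.553 kPa; the same γ' applies in the ½γBN_γ term.
q·N_q = 20.553 × 18.401 = 378.2 kPa
0.5·γ·B·N_γ·s_γ = 0.5 × 12.09 × 3.36 × 22.4 × 0.93 = 423.12 kPa
q_ult = 378.2 + 423.12 = 801.32 kPa.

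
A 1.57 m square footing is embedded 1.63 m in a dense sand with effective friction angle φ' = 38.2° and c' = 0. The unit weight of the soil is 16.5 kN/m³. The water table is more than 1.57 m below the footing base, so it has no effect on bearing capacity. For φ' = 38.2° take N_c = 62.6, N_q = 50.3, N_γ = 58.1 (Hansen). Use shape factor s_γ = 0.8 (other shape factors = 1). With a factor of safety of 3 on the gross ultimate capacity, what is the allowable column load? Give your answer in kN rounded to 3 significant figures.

P_all ≈ 1610 kN

q = γ·D_f = 16.5 × 1.63 = 26.895 kPa.
q·N_q = 26.895 × 50.3 = 1352.8 kPa
0.5·γ·B·N_γ·s_γ = 0.5 × 16.5 × 1.57 × 58.1 × 0.8 = 602.03 kPa
q_ult = 1352.8 + 602.03 = 1954.9 kPa.
Gross allowable pressure q_all = 1954.9 / 3 = 651.62 kPa.
Footing area = 2.4649 m², so allowable column load = 651.62 × 2.4649 = 1606.2 kN.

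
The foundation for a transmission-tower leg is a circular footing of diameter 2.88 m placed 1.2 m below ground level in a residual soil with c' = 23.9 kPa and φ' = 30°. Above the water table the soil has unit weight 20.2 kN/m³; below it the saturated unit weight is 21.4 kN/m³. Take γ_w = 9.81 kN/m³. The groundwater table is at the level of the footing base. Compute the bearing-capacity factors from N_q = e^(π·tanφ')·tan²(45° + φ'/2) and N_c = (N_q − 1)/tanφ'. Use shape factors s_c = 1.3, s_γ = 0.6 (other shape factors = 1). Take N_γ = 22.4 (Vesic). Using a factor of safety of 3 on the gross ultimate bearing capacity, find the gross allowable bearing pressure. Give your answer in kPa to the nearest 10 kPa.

N_q = e^(π·tan30°)·tan²(60°) = 18.4; N_c = (N_q − 1)/tanφ' = 30.14.
Effective surcharge at the founding depth q = γ·D_f = 20.2 × 1.2 = 24.24 kPa.
The water table coincides with the base, so in the self-weight term γ → γ' = 11.59 kN/m³.
q_ult = c·N_c·s_c + q·N_q + 0.5·γ·B·N_γ·s_γ
     = 23.9 × 30.14 × 1.3 + 24.24 × 18.401 + 0.5 × 11.59 × 2.88 × 22.4 × 0.6
     = 936.44 + 446.04 + 224.31 = 1606.8 kPa.
q_all = 1606.8 / 3 = 535.6 kPa.

q_all ≈ 540 kPa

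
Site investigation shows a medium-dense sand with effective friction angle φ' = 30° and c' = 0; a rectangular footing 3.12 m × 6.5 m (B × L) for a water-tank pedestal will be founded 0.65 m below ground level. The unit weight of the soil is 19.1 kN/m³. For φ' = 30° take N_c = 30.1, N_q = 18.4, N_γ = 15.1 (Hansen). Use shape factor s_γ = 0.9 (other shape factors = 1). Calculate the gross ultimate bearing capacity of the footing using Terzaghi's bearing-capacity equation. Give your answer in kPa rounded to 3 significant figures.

q_ult ≈ 633 kPa

Overburden at base level: q = 19.1 × 0.65 = 12.415 kPa.
Surcharge term q·N_q = 12.415 × 18.4 = 228.44 kPa; self-weight term 0.5·γ·B·N_γ·s_γ = 0.5 × 19.1 × 3.12 × 15.1 × 0.9 = 404.93 kPa.
q_ult = 228.44 + 404.93 = 633.36 kPa.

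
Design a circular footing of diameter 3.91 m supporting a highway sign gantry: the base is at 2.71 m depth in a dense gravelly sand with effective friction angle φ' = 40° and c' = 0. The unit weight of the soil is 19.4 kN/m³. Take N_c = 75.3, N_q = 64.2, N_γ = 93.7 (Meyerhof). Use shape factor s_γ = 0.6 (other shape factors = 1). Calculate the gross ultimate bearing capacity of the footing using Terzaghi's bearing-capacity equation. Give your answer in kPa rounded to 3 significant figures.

q_ult ≈ 5510 kPa

Effective surcharge at the founding depth q = γ·D_f = 19.4 × 2.71 = 52.574 kPa.
q_ult = q·N_q + 0.5·γ·B·N_γ·s_γ
     = 52.574 × 64.2 + 0.5 × 19.4 × 3.91 × 93.7 × 0.6
     = 3375.3 + 2132.3 = 5507.5 kPa.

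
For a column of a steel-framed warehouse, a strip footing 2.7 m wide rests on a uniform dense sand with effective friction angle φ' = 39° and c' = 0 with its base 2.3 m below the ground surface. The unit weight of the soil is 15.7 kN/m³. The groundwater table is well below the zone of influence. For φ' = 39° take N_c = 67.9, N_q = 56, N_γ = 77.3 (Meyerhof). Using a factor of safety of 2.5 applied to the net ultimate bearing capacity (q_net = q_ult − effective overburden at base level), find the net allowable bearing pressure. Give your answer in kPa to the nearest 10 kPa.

q_all(net) ≈ 1450 kPa

Effective surcharge at the founding depth q = γ·D_f = 15.7 × 2.3 = 36.11 kPa.
q_ult = q·N_q + 0.5·γ·B·N_γ
     = 36.11 × 56 + 0.5 × 15.7 × 2.7 × 77.3
     = 2022.2 + 1638.4 = 3660.5 kPa.
Net ultimate: q_net = 3660.5 − 36.11 = 3624.4 kPa.
q_all(net) = 3624.4 / 2.5 = 1449.8 kPa.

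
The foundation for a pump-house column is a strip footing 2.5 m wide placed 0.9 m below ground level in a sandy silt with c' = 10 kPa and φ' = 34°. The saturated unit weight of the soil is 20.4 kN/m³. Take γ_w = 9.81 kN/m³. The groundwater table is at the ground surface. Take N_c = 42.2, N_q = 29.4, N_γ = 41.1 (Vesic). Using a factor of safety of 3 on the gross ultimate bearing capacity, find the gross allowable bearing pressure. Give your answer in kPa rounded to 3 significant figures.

q_all ≈ 415 kPa

With the water table at the surface the whole profile is submerged: γ' = 20.4 − 9.81 = 10.59 kN/m³, so q = γ'·D_f = 9.531 kPa; the same γ' applies in the ½γBN_γ term.
q_ult = c·N_c + q·N_q + 0.5·γ·B·N_γ
     = 10 × 42.2 + 9.531 × 29.4 + 0.5 × 10.59 × 2.5 × 41.1
     = 422 + 280.21 + 544.06 = 1246.3 kPa.
q_all = 1246.3 / 3 = 415.42 kPa.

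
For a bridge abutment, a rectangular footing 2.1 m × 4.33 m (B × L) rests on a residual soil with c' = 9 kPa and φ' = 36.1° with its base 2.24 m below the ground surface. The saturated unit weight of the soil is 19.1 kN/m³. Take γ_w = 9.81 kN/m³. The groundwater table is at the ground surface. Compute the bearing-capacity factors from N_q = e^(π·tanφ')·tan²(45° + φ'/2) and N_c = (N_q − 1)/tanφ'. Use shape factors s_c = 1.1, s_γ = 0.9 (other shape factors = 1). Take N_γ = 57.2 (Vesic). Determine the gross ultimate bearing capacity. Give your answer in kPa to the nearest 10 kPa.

tan36.1° = 0.7292, so N_q = e^(π×0.7292)·tan²(63.05°) = 9.884 × 3.869 = 38.24.
N_c = (38.24 − 1)/tan36.1° = 51.06.
Water table at ground surface, so effective unit weight γ' = 19.1 − 9.81 = 9.29 kN/m³ is used throughout; overburden q = 9.29 × 2.24 = 20.81 kPa; the same γ' applies in the ½γBN_γ term.
Cohesion term c·N_c·s_c = 9 × 51.062 × 1.1 = 505.52 kPa; surcharge term q·N_q = 20.81 × 38.235 = 795.66 kPa; self-weight term 0.5·γ·B·N_γ·s_γ = 0.5 × 9.29 × 2.1 × 57.2 × 0.9 = 502.16 kPa.
q_ult = 505.52 + 795.66 + 502.16 = 1803.3 kPa.

q_ult ≈ 1800 kPa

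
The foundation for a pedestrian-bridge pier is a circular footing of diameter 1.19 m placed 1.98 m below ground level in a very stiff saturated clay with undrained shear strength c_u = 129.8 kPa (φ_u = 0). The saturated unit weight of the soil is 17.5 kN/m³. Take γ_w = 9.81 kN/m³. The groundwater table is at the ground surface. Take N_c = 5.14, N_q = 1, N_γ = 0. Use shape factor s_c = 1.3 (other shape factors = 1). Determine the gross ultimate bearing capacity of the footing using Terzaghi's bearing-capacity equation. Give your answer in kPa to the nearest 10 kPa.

q_ult ≈ 880 kPa

With the water table at the surface the whole profile is submerged: γ' = 17.5 − 9.81 = 7.69 kN/m³, so q = γ'·D_f = 15.226 kPa.
q_ult = c·N_c·s_c + q·N_q
     = 129.8 × 5.14 × 1.3 + 15.226 × 1
     = 867.32 + 15.226 = 882.55 kPa.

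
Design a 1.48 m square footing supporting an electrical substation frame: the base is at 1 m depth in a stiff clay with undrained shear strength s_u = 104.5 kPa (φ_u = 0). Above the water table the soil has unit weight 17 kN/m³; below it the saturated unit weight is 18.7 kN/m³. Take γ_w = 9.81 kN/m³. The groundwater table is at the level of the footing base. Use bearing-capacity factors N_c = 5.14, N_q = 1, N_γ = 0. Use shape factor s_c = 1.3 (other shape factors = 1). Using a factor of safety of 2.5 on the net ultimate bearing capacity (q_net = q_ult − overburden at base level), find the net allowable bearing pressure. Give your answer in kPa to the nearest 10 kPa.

q_all(net) ≈ 280 kPa

Effective surcharge at the founding depth q = γ·D_f = 17 × 1 = 17 kPa.
q_ult = c·N_c·s_c + q·N_q
     = 104.5 × 5.14 × 1.3 + 17 × 1
     = 698.27 + 17 = 715.27 kPa.
q_net = 715.27 − 17 = 698.27 kPa.
q_all(net) = 698.27 / 2.5 = 279.31 kPa.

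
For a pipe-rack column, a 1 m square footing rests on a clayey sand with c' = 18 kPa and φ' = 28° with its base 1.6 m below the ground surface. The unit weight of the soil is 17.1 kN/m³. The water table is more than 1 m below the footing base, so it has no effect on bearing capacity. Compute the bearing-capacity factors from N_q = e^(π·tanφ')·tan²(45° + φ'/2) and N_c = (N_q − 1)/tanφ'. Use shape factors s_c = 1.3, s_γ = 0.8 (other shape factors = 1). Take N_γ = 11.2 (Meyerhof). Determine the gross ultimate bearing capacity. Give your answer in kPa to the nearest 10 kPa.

tan28° = 0.5317, so N_q = e^(π×0.5317)·tan²(59°) = 5.314 × 2.77 = 14.72.
N_c = (14.72 − 1)/tan28° = 25.8.
Effective surcharge at the founding depth q = γ·D_f = 17.1 × 1.6 = 27.36 kPa.
q_ult = c·N_c·s_c + q·N_q + 0.5·γ·B·N_γ·s_γ
     = 18 × 25.803 × 1.3 + 27.36 × 14.72 + 0.5 × 17.1 × 1 × 11.2 × 0.8
     = 603.8 + 402.74 + 76.608 = 1083.1 kPa.

q_ult ≈ 1080 kPa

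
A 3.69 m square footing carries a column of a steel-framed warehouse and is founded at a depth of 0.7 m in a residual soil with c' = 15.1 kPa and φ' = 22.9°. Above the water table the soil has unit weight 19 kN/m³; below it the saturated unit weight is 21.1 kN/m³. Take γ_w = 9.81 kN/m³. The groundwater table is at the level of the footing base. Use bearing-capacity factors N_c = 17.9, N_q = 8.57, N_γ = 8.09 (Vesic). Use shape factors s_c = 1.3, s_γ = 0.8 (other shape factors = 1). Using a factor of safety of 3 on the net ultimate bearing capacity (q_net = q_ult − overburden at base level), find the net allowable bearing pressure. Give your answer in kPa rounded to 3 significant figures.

Effective surcharge at the founding depth q = γ·D_f = 19 × 0.7 = 13.3 kPa.
The water table coincides with the base, so in the self-weight term γ → γ' = 11.29 kN/m³.
q_ult = c·N_c·s_c + q·N_q + 0.5·γ·B·N_γ·s_γ
     = 15.1 × 17.9 × 1.3 + 13.3 × 8.57 + 0.5 × 11.29 × 3.69 × 8.09 × 0.8
     = 351.38 + 113.98 + 134.81 = 600.17 kPa.
q_net = 600.17 − 13.3 = 586.87 kPa.
q_all(net) = 586.87 / 3 = 195.62 kPa.

q_all(net) ≈ 196 kPa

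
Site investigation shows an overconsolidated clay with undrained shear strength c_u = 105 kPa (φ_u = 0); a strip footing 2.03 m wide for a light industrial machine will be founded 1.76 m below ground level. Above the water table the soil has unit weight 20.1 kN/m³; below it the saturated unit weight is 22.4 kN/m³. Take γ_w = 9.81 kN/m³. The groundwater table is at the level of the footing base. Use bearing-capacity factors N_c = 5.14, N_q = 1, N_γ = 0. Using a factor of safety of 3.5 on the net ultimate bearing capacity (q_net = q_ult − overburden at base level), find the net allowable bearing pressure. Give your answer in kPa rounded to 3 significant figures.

q_all(net) ≈ 154 kPa

q = γ·D_f = 20.1 × 1.76 = 35.376 kPa.
c·N_c = 105 × 5.14 = 539.7 kPa
q·N_q = 35.376 × 1 = 35.376 kPa
q_ult = 539.7 + 35.376 = 575.08 kPa.
q_net = 575.08 − 35.376 = 539.7 kPa.
q_all(net) = 539.7 / 3.5 = 154.2 kPa.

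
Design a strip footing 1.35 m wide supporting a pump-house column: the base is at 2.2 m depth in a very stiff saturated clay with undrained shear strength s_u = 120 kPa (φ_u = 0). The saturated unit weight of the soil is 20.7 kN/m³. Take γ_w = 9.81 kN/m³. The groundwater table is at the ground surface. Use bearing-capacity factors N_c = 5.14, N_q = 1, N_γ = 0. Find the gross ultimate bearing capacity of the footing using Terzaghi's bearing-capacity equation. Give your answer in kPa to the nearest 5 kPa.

Water table at ground surface, so effective unit weight γ' = 20.7 − 9.81 = 10.89 kN/m³ is used throughout; overburden q = 10.89 × 2.2 = 23.958 kPa.
Cohesion term c·N_c = 120 × 5.14 = 616.8 kPa; surcharge term q·N_q = 23.958 × 1 = 23.958 kPa.
q_ult = 616.8 + 23.958 = 640.76 kPa.

q_ult ≈ 640 kPa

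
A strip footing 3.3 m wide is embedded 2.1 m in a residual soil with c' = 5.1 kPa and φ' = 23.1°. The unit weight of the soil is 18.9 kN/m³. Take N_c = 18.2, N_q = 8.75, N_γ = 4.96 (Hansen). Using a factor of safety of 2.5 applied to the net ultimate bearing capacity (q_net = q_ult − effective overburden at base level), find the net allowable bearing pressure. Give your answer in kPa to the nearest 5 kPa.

Overburden at base level: q = 18.9 × 2.1 = 39.69 kPa.
Cohesion term c·N_c = 5.1 × 18.2 = 92.82 kPa; surcharge term q·N_q = 39.69 × 8.75 = 347.29 kPa; self-weight term 0.5·γ·B·N_γ = 0.5 × 18.9 × 3.3 × 4.96 = 154.68 kPa.
q_ult = 92.82 + 347.29 + 154.68 = 594.79 kPa.
Net ultimate: q_net = 594.79 − 39.69 = 555.1 kPa.
q_all(net) = 555.1 / 2.5 = 222.04 kPa.

q_all(net) ≈ 220 kPa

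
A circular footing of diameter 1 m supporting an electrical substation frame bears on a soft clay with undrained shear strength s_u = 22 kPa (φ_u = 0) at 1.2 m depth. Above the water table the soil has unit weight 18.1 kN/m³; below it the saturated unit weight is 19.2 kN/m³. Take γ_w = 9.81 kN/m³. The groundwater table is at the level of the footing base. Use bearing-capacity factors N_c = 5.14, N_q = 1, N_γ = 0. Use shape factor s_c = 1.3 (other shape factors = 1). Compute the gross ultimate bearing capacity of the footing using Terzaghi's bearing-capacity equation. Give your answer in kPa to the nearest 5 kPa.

q_ult ≈ 170 kPa

Effective surcharge at the founding depth q = γ·D_f = 18.1 × 1.2 = 21.72 kPa.
q_ult = c·N_c·s_c + q·N_q
     = 22 × 5.14 × 1.3 + 21.72 × 1
     = 147 + 21.72 = 168.72 kPa.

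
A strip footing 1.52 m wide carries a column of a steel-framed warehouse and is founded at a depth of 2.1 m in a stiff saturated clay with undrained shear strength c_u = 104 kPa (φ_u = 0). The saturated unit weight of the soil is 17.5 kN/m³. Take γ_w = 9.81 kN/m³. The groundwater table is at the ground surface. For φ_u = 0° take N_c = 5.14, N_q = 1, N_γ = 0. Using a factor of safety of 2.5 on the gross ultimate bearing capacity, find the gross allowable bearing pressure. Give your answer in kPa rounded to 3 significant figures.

With the water table at the surface the whole profile is submerged: γ' = 17.5 − 9.81 = 7.69 kN/m³, so q = γ'·D_f = 16.149 kPa.
q_ult = c·N_c + q·N_q
     = 104 × 5.14 + 16.149 × 1
     = 534.56 + 16.149 = 550.71 kPa.
q_all = 550.71 / 2.5 = 220.28 kPa.

q_all ≈ 220 kPa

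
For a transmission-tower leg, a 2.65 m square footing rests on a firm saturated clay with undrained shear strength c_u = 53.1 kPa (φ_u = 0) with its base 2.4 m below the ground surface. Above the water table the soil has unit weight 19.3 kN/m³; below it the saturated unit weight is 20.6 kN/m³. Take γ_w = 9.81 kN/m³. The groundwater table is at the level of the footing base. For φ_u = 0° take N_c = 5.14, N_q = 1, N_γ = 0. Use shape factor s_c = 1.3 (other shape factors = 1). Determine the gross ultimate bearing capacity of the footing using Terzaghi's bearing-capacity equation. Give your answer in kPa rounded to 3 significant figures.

q = γ·D_f = 19.3 × 2.4 = 46.32 kPa.
c·N_c·s_c = 53.1 × 5.14 × 1.3 = 354.81 kPa
q·N_q = 46.32 × 1 = 46.32 kPa
q_ult = 354.81 + 46.32 = 401.13 kPa.

q_ult ≈ 401 kPa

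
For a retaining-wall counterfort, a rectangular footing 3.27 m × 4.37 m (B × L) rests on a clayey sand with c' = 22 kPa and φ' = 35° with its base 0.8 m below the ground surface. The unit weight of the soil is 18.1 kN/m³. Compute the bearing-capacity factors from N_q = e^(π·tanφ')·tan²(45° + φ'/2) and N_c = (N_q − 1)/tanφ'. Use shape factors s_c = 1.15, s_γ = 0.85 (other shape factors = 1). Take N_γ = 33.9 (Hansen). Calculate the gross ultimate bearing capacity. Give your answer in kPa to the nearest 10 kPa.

tan35° = 0.7002, so N_q = e^(π×0.7002)·tan²(62.5°) = 9.023 × 3.69 = 33.3.
N_c = (33.3 − 1)/tan35° = 46.12.
Effective surcharge at the founding depth q = γ·D_f = 18.1 × 0.8 = 14.48 kPa.
q_ult = c·N_c·s_c + q·N_q + 0.5·γ·B·N_γ·s_γ
     = 22 × 46.124 × 1.15 + 14.48 × 33.296 + 0.5 × 18.1 × 3.27 × 33.9 × 0.85
     = 1166.9 + 482.13 + 852.74 = 2501.8 kPa.

q_ult ≈ 2500 kPa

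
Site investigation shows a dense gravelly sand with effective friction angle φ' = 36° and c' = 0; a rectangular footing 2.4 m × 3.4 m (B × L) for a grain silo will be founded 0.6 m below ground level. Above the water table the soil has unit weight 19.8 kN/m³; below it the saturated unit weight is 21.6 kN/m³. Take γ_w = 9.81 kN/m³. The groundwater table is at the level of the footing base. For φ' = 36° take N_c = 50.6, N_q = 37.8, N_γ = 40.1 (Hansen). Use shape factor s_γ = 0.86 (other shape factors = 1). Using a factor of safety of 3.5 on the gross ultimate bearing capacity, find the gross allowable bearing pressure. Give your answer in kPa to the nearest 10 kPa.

q = γ·D_f = 19.8 × 0.6 = 11.88 kPa.
For the ½γBN_γ term take γ' = 21.6 − 9.81 = 11.79 kN/m³ (soil below base is submerged).
q·N_q = 11.88 × 37.8 = 449.06 kPa
0.5·γ·B·N_γ·s_γ = 0.5 × 11.79 × 2.4 × 40.1 × 0.86 = 487.91 kPa
q_ult = 449.06 + 487.91 = 936.97 kPa.
q_all = 936.97 / 3.5 = 267.71 kPa.

q_all ≈ 270 kPa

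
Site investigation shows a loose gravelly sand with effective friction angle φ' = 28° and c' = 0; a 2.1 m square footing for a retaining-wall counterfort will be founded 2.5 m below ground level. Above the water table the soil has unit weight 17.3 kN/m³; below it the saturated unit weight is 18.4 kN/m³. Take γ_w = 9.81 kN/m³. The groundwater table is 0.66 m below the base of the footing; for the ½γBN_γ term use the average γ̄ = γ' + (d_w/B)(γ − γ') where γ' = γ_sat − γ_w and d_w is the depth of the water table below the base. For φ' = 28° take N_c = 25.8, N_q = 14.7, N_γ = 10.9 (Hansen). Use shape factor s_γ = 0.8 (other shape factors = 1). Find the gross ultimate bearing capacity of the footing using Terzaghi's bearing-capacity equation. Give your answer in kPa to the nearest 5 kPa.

Overburden at base level: q = 17.3 × 2.5 = 43.25 kPa.
The water table is 0.66 m below the base (< B = 2.1 m), so the ½γBN_γ term uses γ̄ = γ' + (d_w/B)(γ − γ') = 8.59 + (0.66/2.1)(17.3 − 8.59) = 11.327 kN/m³.
Surcharge term q·N_q = 43.25 × 14.7 = 635.77 kPa; self-weight term 0.5·γ·B·N_γ·s_γ = 0.5 × 11.327 × 2.1 × 10.9 × 0.8 = 103.71 kPa.
q_ult = 635.77 + 103.71 = 739.49 kPa.

q_ult ≈ 740 kPa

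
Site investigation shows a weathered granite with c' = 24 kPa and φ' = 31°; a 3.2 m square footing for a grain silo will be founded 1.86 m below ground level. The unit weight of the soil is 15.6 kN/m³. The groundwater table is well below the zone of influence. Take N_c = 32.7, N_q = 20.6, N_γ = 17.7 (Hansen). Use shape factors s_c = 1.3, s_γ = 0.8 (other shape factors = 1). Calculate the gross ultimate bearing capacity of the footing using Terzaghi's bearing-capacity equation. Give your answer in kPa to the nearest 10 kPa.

q = γ·D_f = 15.6 × 1.86 = 29.016 kPa.
c·N_c·s_c = 24 × 32.7 × 1.3 = 1020.2 kPa
q·N_q = 29.016 × 20.6 = 597.73 kPa
0.5·γ·B·N_γ·s_γ = 0.5 × 15.6 × 3.2 × 17.7 × 0.8 = 353.43 kPa
q_ult = 1020.2 + 597.73 + 353.43 = 1971.4 kPa.

q_ult ≈ 1970 kPa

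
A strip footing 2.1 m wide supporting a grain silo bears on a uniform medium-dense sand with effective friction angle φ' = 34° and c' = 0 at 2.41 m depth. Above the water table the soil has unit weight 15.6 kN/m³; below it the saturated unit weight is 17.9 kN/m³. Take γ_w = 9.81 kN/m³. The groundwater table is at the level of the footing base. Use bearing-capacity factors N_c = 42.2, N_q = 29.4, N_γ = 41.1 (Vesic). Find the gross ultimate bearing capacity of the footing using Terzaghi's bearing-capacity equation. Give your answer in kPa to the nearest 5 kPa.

Overburden at base level: q = 15.6 × 2.41 = 37.596 kPa.
Below the base the soil is submerged, so the ½γBN_γ term uses γ' = 17.9 − 9.81 = 8.09 kN/m³.
Surcharge term q·N_q = 37.596 × 29.4 = 1105.3 kPa; self-weight term 0.5·γ·B·N_γ = 0.5 × 8.09 × 2.1 × 41.1 = 349.12 kPa.
q_ult = 1105.3 + 349.12 = 1454.4 kPa.

q_ult ≈ 1455 kPa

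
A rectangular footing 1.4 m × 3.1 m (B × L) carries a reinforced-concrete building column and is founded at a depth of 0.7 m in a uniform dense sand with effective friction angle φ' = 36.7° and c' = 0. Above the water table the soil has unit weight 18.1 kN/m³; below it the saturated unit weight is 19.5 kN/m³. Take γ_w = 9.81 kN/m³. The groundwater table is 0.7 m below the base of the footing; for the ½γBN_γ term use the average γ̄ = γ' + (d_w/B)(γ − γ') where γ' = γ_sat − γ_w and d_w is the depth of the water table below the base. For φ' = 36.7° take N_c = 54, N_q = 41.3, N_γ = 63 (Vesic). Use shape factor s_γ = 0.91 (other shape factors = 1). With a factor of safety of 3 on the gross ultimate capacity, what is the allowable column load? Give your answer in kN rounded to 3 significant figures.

Effective surcharge at the founding depth q = γ·D_f = 18.1 × 0.7 = 12.67 kPa.
With d_w = 0.7 m < B, γ̄ = 9.69 + (0.7/1.4) × (18.1 − 9.69) = 13.895 kN/m³.
q_ult = q·N_q + 0.5·γ·B·N_γ·s_γ
     = 12.67 × 41.3 + 0.5 × 13.895 × 1.4 × 63 × 0.91
     = 523.27 + 557.62 = 1080.9 kPa.
Gross allowable pressure q_all = 1080.9 / 3 = 360.3 kPa.
Footing area = 4.34 m², so allowable column load = 360.3 × 4.34 = 1563.7 kN.

P_all ≈ 1560 kN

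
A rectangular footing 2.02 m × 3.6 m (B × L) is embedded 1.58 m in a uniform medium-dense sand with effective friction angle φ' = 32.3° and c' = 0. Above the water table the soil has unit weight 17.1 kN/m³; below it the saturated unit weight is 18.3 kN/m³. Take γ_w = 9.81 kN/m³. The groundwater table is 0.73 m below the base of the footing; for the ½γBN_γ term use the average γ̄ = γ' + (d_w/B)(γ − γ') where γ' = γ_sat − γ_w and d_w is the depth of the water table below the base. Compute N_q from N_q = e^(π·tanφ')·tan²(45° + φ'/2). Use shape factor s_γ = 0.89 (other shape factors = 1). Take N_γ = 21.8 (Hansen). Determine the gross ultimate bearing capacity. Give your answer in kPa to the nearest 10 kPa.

q_ult ≈ 880 kPa

tan32.3° = 0.6322, so N_q = e^(π×0.6322)·tan²(61.15°) = 7.287 × 3.295 = 24.01.
Overburden at base level: q = 17.1 × 1.58 = 27.018 kPa.
The water table is 0.73 m below the base (< B = 2.02 m), so the ½γBN_γ term uses γ̄ = γ' + (d_w/B)(γ − γ') = 8.49 + (0.73/2.02)(17.1 − 8.49) = 11.602 kN/m³.
Surcharge term q·N_q = 27.018 × 24.01 = 648.7 kPa; self-weight term 0.5·γ·B·N_γ·s_γ = 0.5 × 11.602 × 2.02 × 21.8 × 0.89 = 227.34 kPa.
q_ult = 648.7 + 227.34 = 876.04 kPa.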